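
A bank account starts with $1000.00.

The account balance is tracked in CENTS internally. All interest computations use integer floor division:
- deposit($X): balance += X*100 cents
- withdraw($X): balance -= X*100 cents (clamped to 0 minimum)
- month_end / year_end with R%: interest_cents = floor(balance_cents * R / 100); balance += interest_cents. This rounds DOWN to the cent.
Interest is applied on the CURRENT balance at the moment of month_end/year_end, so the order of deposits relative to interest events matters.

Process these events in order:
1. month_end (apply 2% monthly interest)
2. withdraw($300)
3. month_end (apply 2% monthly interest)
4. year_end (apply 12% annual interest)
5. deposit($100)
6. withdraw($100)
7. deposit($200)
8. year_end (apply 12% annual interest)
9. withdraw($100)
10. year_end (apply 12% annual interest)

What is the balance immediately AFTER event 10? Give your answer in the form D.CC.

After 1 (month_end (apply 2% monthly interest)): balance=$1020.00 total_interest=$20.00
After 2 (withdraw($300)): balance=$720.00 total_interest=$20.00
After 3 (month_end (apply 2% monthly interest)): balance=$734.40 total_interest=$34.40
After 4 (year_end (apply 12% annual interest)): balance=$822.52 total_interest=$122.52
After 5 (deposit($100)): balance=$922.52 total_interest=$122.52
After 6 (withdraw($100)): balance=$822.52 total_interest=$122.52
After 7 (deposit($200)): balance=$1022.52 total_interest=$122.52
After 8 (year_end (apply 12% annual interest)): balance=$1145.22 total_interest=$245.22
After 9 (withdraw($100)): balance=$1045.22 total_interest=$245.22
After 10 (year_end (apply 12% annual interest)): balance=$1170.64 total_interest=$370.64

Answer: 1170.64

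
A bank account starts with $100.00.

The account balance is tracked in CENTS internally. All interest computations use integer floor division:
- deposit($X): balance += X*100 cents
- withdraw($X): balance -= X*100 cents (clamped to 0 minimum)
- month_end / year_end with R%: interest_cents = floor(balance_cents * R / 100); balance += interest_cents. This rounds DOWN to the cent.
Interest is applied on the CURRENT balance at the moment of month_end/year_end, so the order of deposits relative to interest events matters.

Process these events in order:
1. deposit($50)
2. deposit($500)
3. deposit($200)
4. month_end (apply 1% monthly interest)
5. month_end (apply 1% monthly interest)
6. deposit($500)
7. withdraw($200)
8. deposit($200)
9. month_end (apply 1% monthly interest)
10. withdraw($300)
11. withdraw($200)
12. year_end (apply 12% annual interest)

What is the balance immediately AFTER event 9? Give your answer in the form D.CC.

After 1 (deposit($50)): balance=$150.00 total_interest=$0.00
After 2 (deposit($500)): balance=$650.00 total_interest=$0.00
After 3 (deposit($200)): balance=$850.00 total_interest=$0.00
After 4 (month_end (apply 1% monthly interest)): balance=$858.50 total_interest=$8.50
After 5 (month_end (apply 1% monthly interest)): balance=$867.08 total_interest=$17.08
After 6 (deposit($500)): balance=$1367.08 total_interest=$17.08
After 7 (withdraw($200)): balance=$1167.08 total_interest=$17.08
After 8 (deposit($200)): balance=$1367.08 total_interest=$17.08
After 9 (month_end (apply 1% monthly interest)): balance=$1380.75 total_interest=$30.75

Answer: 1380.75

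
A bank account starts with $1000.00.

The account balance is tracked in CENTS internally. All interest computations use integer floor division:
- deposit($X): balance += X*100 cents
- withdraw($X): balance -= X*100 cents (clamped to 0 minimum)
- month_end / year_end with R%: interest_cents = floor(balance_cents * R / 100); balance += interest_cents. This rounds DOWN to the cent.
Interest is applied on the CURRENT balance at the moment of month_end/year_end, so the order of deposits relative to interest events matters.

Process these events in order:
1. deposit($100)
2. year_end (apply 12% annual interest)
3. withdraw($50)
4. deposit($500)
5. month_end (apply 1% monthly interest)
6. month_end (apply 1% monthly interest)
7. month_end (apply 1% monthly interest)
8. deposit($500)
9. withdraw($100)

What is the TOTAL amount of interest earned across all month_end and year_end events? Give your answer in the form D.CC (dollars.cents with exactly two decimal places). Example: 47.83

Answer: 182.95

Derivation:
After 1 (deposit($100)): balance=$1100.00 total_interest=$0.00
After 2 (year_end (apply 12% annual interest)): balance=$1232.00 total_interest=$132.00
After 3 (withdraw($50)): balance=$1182.00 total_interest=$132.00
After 4 (deposit($500)): balance=$1682.00 total_interest=$132.00
After 5 (month_end (apply 1% monthly interest)): balance=$1698.82 total_interest=$148.82
After 6 (month_end (apply 1% monthly interest)): balance=$1715.80 total_interest=$165.80
After 7 (month_end (apply 1% monthly interest)): balance=$1732.95 total_interest=$182.95
After 8 (deposit($500)): balance=$2232.95 total_interest=$182.95
After 9 (withdraw($100)): balance=$2132.95 total_interest=$182.95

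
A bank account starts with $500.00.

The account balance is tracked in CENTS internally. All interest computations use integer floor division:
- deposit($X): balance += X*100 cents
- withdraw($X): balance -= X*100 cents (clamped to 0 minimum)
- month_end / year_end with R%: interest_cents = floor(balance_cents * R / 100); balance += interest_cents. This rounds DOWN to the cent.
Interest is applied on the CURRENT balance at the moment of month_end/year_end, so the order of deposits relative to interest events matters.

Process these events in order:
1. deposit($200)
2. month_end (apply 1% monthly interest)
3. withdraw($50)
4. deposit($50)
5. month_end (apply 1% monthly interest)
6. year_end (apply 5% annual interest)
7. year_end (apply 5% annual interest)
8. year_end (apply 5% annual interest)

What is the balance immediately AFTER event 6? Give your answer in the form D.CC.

After 1 (deposit($200)): balance=$700.00 total_interest=$0.00
After 2 (month_end (apply 1% monthly interest)): balance=$707.00 total_interest=$7.00
After 3 (withdraw($50)): balance=$657.00 total_interest=$7.00
After 4 (deposit($50)): balance=$707.00 total_interest=$7.00
After 5 (month_end (apply 1% monthly interest)): balance=$714.07 total_interest=$14.07
After 6 (year_end (apply 5% annual interest)): balance=$749.77 total_interest=$49.77

Answer: 749.77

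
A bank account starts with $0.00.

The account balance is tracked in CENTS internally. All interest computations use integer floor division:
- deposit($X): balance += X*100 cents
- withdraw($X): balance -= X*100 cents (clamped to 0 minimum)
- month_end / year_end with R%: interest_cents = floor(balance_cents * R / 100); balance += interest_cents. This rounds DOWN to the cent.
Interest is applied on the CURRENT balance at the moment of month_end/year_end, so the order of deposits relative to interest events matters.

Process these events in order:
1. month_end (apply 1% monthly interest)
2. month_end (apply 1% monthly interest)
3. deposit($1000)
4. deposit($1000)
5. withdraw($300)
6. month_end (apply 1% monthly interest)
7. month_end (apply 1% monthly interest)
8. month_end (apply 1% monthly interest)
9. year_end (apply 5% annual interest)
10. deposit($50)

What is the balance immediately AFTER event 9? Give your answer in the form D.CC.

After 1 (month_end (apply 1% monthly interest)): balance=$0.00 total_interest=$0.00
After 2 (month_end (apply 1% monthly interest)): balance=$0.00 total_interest=$0.00
After 3 (deposit($1000)): balance=$1000.00 total_interest=$0.00
After 4 (deposit($1000)): balance=$2000.00 total_interest=$0.00
After 5 (withdraw($300)): balance=$1700.00 total_interest=$0.00
After 6 (month_end (apply 1% monthly interest)): balance=$1717.00 total_interest=$17.00
After 7 (month_end (apply 1% monthly interest)): balance=$1734.17 total_interest=$34.17
After 8 (month_end (apply 1% monthly interest)): balance=$1751.51 total_interest=$51.51
After 9 (year_end (apply 5% annual interest)): balance=$1839.08 total_interest=$139.08

Answer: 1839.08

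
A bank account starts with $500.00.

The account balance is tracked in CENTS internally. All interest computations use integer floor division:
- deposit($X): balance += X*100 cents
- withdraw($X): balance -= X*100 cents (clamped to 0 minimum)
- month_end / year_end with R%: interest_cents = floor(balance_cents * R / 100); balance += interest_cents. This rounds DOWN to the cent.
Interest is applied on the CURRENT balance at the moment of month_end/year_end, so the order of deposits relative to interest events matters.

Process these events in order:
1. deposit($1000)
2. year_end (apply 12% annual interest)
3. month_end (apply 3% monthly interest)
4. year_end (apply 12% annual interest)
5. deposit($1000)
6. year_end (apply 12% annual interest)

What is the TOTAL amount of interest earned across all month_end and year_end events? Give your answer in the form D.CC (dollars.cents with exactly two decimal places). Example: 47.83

After 1 (deposit($1000)): balance=$1500.00 total_interest=$0.00
After 2 (year_end (apply 12% annual interest)): balance=$1680.00 total_interest=$180.00
After 3 (month_end (apply 3% monthly interest)): balance=$1730.40 total_interest=$230.40
After 4 (year_end (apply 12% annual interest)): balance=$1938.04 total_interest=$438.04
After 5 (deposit($1000)): balance=$2938.04 total_interest=$438.04
After 6 (year_end (apply 12% annual interest)): balance=$3290.60 total_interest=$790.60

Answer: 790.60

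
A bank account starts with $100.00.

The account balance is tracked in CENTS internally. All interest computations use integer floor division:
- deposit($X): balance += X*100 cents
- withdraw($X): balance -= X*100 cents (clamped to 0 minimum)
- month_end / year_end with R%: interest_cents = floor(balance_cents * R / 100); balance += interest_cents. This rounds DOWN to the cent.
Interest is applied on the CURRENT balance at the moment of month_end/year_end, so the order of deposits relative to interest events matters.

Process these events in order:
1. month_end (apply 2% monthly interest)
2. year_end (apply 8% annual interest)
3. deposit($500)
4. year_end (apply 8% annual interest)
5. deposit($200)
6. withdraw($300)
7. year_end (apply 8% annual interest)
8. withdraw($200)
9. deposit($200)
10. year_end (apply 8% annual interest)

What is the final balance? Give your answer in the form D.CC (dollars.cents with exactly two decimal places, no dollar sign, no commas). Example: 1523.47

Answer: 651.97

Derivation:
After 1 (month_end (apply 2% monthly interest)): balance=$102.00 total_interest=$2.00
After 2 (year_end (apply 8% annual interest)): balance=$110.16 total_interest=$10.16
After 3 (deposit($500)): balance=$610.16 total_interest=$10.16
After 4 (year_end (apply 8% annual interest)): balance=$658.97 total_interest=$58.97
After 5 (deposit($200)): balance=$858.97 total_interest=$58.97
After 6 (withdraw($300)): balance=$558.97 total_interest=$58.97
After 7 (year_end (apply 8% annual interest)): balance=$603.68 total_interest=$103.68
After 8 (withdraw($200)): balance=$403.68 total_interest=$103.68
After 9 (deposit($200)): balance=$603.68 total_interest=$103.68
After 10 (year_end (apply 8% annual interest)): balance=$651.97 total_interest=$151.97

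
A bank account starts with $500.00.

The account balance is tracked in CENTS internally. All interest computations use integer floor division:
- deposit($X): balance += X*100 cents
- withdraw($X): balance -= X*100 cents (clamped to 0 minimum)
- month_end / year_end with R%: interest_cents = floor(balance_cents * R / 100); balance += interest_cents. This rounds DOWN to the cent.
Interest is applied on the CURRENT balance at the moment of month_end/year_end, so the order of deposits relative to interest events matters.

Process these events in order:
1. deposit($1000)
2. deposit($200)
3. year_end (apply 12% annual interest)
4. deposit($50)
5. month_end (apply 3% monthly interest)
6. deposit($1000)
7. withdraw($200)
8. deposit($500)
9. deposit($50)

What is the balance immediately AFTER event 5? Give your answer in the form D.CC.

Answer: 2012.62

Derivation:
After 1 (deposit($1000)): balance=$1500.00 total_interest=$0.00
After 2 (deposit($200)): balance=$1700.00 total_interest=$0.00
After 3 (year_end (apply 12% annual interest)): balance=$1904.00 total_interest=$204.00
After 4 (deposit($50)): balance=$1954.00 total_interest=$204.00
After 5 (month_end (apply 3% monthly interest)): balance=$2012.62 total_interest=$262.62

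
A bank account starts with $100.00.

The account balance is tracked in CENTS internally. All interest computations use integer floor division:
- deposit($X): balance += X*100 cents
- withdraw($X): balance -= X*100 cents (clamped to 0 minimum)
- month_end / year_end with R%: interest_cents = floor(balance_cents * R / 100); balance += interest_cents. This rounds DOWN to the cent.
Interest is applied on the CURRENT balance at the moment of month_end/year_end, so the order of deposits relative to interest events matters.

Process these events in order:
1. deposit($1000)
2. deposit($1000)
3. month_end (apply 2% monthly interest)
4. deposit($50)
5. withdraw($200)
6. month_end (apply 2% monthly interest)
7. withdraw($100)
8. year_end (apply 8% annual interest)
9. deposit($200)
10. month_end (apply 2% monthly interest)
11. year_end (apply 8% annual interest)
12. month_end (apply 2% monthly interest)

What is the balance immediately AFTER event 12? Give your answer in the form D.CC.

Answer: 2569.03

Derivation:
After 1 (deposit($1000)): balance=$1100.00 total_interest=$0.00
After 2 (deposit($1000)): balance=$2100.00 total_interest=$0.00
After 3 (month_end (apply 2% monthly interest)): balance=$2142.00 total_interest=$42.00
After 4 (deposit($50)): balance=$2192.00 total_interest=$42.00
After 5 (withdraw($200)): balance=$1992.00 total_interest=$42.00
After 6 (month_end (apply 2% monthly interest)): balance=$2031.84 total_interest=$81.84
After 7 (withdraw($100)): balance=$1931.84 total_interest=$81.84
After 8 (year_end (apply 8% annual interest)): balance=$2086.38 total_interest=$236.38
After 9 (deposit($200)): balance=$2286.38 total_interest=$236.38
After 10 (month_end (apply 2% monthly interest)): balance=$2332.10 total_interest=$282.10
After 11 (year_end (apply 8% annual interest)): balance=$2518.66 total_interest=$468.66
After 12 (month_end (apply 2% monthly interest)): balance=$2569.03 total_interest=$519.03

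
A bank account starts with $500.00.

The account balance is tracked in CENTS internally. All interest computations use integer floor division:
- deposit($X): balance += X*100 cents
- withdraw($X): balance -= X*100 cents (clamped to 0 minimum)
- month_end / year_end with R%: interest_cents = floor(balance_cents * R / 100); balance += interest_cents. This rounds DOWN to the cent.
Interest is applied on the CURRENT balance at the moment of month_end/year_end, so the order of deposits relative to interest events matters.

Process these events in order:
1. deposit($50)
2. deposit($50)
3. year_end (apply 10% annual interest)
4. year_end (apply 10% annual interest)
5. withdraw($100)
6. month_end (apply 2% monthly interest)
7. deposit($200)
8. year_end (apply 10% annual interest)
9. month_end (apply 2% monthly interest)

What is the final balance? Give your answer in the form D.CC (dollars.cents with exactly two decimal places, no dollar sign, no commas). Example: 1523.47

Answer: 940.81

Derivation:
After 1 (deposit($50)): balance=$550.00 total_interest=$0.00
After 2 (deposit($50)): balance=$600.00 total_interest=$0.00
After 3 (year_end (apply 10% annual interest)): balance=$660.00 total_interest=$60.00
After 4 (year_end (apply 10% annual interest)): balance=$726.00 total_interest=$126.00
After 5 (withdraw($100)): balance=$626.00 total_interest=$126.00
After 6 (month_end (apply 2% monthly interest)): balance=$638.52 total_interest=$138.52
After 7 (deposit($200)): balance=$838.52 total_interest=$138.52
After 8 (year_end (apply 10% annual interest)): balance=$922.37 total_interest=$222.37
After 9 (month_end (apply 2% monthly interest)): balance=$940.81 total_interest=$240.81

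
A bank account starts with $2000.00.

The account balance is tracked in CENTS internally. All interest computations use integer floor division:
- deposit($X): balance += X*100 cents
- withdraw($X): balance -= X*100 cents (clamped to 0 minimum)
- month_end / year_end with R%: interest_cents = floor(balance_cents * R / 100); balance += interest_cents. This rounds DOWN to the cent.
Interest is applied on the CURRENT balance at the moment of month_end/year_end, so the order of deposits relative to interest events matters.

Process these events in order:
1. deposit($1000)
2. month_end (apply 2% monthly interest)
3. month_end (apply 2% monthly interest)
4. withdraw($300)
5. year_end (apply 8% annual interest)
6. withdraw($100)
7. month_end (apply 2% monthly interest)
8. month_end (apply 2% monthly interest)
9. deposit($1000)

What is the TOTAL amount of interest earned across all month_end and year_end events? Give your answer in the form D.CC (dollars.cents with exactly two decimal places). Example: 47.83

After 1 (deposit($1000)): balance=$3000.00 total_interest=$0.00
After 2 (month_end (apply 2% monthly interest)): balance=$3060.00 total_interest=$60.00
After 3 (month_end (apply 2% monthly interest)): balance=$3121.20 total_interest=$121.20
After 4 (withdraw($300)): balance=$2821.20 total_interest=$121.20
After 5 (year_end (apply 8% annual interest)): balance=$3046.89 total_interest=$346.89
After 6 (withdraw($100)): balance=$2946.89 total_interest=$346.89
After 7 (month_end (apply 2% monthly interest)): balance=$3005.82 total_interest=$405.82
After 8 (month_end (apply 2% monthly interest)): balance=$3065.93 total_interest=$465.93
After 9 (deposit($1000)): balance=$4065.93 total_interest=$465.93

Answer: 465.93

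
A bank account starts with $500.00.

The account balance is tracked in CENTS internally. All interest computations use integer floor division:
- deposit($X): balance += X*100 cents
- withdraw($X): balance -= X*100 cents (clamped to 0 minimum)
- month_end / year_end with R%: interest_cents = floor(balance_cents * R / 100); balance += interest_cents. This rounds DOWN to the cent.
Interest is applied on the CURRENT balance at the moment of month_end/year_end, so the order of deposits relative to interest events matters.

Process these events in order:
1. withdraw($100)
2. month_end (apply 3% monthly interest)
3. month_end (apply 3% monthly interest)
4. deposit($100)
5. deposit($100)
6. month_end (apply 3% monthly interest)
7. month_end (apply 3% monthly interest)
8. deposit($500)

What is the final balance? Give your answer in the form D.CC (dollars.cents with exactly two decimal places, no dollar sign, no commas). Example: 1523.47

Answer: 1162.38

Derivation:
After 1 (withdraw($100)): balance=$400.00 total_interest=$0.00
After 2 (month_end (apply 3% monthly interest)): balance=$412.00 total_interest=$12.00
After 3 (month_end (apply 3% monthly interest)): balance=$424.36 total_interest=$24.36
After 4 (deposit($100)): balance=$524.36 total_interest=$24.36
After 5 (deposit($100)): balance=$624.36 total_interest=$24.36
After 6 (month_end (apply 3% monthly interest)): balance=$643.09 total_interest=$43.09
After 7 (month_end (apply 3% monthly interest)): balance=$662.38 total_interest=$62.38
After 8 (deposit($500)): balance=$1162.38 total_interest=$62.38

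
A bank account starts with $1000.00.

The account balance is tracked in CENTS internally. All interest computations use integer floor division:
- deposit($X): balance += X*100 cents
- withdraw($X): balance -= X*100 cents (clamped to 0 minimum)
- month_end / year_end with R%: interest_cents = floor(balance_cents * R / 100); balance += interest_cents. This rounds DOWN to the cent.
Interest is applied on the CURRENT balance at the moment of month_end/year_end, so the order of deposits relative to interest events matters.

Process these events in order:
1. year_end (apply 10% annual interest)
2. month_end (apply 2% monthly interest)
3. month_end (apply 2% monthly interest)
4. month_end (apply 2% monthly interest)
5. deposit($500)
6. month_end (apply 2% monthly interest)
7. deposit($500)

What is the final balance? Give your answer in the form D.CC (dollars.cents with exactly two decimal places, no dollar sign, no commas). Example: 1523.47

Answer: 2200.66

Derivation:
After 1 (year_end (apply 10% annual interest)): balance=$1100.00 total_interest=$100.00
After 2 (month_end (apply 2% monthly interest)): balance=$1122.00 total_interest=$122.00
After 3 (month_end (apply 2% monthly interest)): balance=$1144.44 total_interest=$144.44
After 4 (month_end (apply 2% monthly interest)): balance=$1167.32 total_interest=$167.32
After 5 (deposit($500)): balance=$1667.32 total_interest=$167.32
After 6 (month_end (apply 2% monthly interest)): balance=$1700.66 total_interest=$200.66
After 7 (deposit($500)): balance=$2200.66 total_interest=$200.66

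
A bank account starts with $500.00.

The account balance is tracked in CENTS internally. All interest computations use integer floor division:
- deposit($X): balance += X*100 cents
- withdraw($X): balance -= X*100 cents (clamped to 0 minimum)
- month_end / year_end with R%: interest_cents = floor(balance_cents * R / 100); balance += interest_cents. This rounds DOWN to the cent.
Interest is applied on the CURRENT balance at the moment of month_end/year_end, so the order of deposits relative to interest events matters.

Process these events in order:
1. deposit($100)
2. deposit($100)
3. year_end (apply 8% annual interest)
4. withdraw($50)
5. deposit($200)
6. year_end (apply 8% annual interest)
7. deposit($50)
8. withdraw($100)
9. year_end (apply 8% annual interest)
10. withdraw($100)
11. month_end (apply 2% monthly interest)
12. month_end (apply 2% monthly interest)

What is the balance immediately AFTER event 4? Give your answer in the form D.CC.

Answer: 706.00

Derivation:
After 1 (deposit($100)): balance=$600.00 total_interest=$0.00
After 2 (deposit($100)): balance=$700.00 total_interest=$0.00
After 3 (year_end (apply 8% annual interest)): balance=$756.00 total_interest=$56.00
After 4 (withdraw($50)): balance=$706.00 total_interest=$56.00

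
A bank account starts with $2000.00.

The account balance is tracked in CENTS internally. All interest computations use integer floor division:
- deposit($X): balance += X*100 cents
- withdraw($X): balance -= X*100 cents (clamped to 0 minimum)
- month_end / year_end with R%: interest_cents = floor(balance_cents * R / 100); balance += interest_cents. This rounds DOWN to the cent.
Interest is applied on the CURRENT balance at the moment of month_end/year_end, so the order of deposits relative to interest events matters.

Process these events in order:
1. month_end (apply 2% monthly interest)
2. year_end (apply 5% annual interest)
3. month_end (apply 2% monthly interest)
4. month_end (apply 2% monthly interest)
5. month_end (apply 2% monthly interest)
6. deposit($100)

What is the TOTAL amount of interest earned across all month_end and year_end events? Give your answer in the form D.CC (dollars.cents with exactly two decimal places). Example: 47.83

After 1 (month_end (apply 2% monthly interest)): balance=$2040.00 total_interest=$40.00
After 2 (year_end (apply 5% annual interest)): balance=$2142.00 total_interest=$142.00
After 3 (month_end (apply 2% monthly interest)): balance=$2184.84 total_interest=$184.84
After 4 (month_end (apply 2% monthly interest)): balance=$2228.53 total_interest=$228.53
After 5 (month_end (apply 2% monthly interest)): balance=$2273.10 total_interest=$273.10
After 6 (deposit($100)): balance=$2373.10 total_interest=$273.10

Answer: 273.10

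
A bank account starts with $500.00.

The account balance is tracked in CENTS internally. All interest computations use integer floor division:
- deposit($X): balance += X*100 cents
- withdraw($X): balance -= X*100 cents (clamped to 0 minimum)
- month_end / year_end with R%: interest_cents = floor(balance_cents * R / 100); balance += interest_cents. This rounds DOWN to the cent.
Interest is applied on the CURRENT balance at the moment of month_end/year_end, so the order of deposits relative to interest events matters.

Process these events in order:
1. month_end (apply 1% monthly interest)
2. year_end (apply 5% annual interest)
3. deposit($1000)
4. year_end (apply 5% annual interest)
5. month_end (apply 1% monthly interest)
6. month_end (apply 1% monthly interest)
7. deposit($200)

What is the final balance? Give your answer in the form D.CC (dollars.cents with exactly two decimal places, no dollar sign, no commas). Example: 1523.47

After 1 (month_end (apply 1% monthly interest)): balance=$505.00 total_interest=$5.00
After 2 (year_end (apply 5% annual interest)): balance=$530.25 total_interest=$30.25
After 3 (deposit($1000)): balance=$1530.25 total_interest=$30.25
After 4 (year_end (apply 5% annual interest)): balance=$1606.76 total_interest=$106.76
After 5 (month_end (apply 1% monthly interest)): balance=$1622.82 total_interest=$122.82
After 6 (month_end (apply 1% monthly interest)): balance=$1639.04 total_interest=$139.04
After 7 (deposit($200)): balance=$1839.04 total_interest=$139.04

Answer: 1839.04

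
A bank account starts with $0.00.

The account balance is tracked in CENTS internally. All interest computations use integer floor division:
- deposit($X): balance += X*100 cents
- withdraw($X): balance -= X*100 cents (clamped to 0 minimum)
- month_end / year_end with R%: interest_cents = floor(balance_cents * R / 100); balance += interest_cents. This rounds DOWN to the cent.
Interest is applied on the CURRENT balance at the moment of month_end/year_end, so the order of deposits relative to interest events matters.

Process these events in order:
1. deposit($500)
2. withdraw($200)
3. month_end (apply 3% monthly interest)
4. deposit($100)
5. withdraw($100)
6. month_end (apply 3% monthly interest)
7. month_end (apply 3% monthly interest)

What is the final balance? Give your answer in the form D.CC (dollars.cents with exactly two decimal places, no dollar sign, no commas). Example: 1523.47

After 1 (deposit($500)): balance=$500.00 total_interest=$0.00
After 2 (withdraw($200)): balance=$300.00 total_interest=$0.00
After 3 (month_end (apply 3% monthly interest)): balance=$309.00 total_interest=$9.00
After 4 (deposit($100)): balance=$409.00 total_interest=$9.00
After 5 (withdraw($100)): balance=$309.00 total_interest=$9.00
After 6 (month_end (apply 3% monthly interest)): balance=$318.27 total_interest=$18.27
After 7 (month_end (apply 3% monthly interest)): balance=$327.81 total_interest=$27.81

Answer: 327.81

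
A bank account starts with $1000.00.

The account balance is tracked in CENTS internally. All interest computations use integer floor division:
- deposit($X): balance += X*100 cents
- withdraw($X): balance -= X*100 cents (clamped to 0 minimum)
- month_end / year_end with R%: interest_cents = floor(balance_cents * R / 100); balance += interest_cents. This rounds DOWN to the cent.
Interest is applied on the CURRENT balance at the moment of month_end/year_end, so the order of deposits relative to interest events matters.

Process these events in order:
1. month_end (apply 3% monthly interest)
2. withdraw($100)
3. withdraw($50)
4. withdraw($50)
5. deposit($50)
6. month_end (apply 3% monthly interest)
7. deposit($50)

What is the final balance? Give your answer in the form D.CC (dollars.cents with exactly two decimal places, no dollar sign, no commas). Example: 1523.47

After 1 (month_end (apply 3% monthly interest)): balance=$1030.00 total_interest=$30.00
After 2 (withdraw($100)): balance=$930.00 total_interest=$30.00
After 3 (withdraw($50)): balance=$880.00 total_interest=$30.00
After 4 (withdraw($50)): balance=$830.00 total_interest=$30.00
After 5 (deposit($50)): balance=$880.00 total_interest=$30.00
After 6 (month_end (apply 3% monthly interest)): balance=$906.40 total_interest=$56.40
After 7 (deposit($50)): balance=$956.40 total_interest=$56.40

Answer: 956.40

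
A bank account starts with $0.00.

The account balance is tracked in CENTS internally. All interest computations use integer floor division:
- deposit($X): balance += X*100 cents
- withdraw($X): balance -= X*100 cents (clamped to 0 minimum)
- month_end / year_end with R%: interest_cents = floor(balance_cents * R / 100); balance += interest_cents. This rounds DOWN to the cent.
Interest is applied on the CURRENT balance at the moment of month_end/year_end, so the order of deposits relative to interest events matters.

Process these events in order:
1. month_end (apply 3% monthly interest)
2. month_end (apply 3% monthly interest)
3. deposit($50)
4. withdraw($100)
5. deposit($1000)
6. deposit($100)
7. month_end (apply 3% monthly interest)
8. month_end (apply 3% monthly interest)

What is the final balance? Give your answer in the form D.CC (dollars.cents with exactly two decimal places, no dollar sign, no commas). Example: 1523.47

Answer: 1166.99

Derivation:
After 1 (month_end (apply 3% monthly interest)): balance=$0.00 total_interest=$0.00
After 2 (month_end (apply 3% monthly interest)): balance=$0.00 total_interest=$0.00
After 3 (deposit($50)): balance=$50.00 total_interest=$0.00
After 4 (withdraw($100)): balance=$0.00 total_interest=$0.00
After 5 (deposit($1000)): balance=$1000.00 total_interest=$0.00
After 6 (deposit($100)): balance=$1100.00 total_interest=$0.00
After 7 (month_end (apply 3% monthly interest)): balance=$1133.00 total_interest=$33.00
After 8 (month_end (apply 3% monthly interest)): balance=$1166.99 total_interest=$66.99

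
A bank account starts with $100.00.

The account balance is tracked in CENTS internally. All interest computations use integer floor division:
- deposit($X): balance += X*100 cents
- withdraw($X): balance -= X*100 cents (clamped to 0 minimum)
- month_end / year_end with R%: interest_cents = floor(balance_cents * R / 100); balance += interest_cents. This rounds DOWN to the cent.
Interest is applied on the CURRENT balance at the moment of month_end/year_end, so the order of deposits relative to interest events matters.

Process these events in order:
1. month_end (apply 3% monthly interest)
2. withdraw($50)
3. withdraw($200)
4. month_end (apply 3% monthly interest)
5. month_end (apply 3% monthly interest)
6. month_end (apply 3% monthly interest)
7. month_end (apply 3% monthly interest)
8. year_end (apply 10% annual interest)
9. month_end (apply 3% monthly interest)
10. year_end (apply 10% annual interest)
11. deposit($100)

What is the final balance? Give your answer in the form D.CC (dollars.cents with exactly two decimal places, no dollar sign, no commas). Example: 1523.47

Answer: 100.00

Derivation:
After 1 (month_end (apply 3% monthly interest)): balance=$103.00 total_interest=$3.00
After 2 (withdraw($50)): balance=$53.00 total_interest=$3.00
After 3 (withdraw($200)): balance=$0.00 total_interest=$3.00
After 4 (month_end (apply 3% monthly interest)): balance=$0.00 total_interest=$3.00
After 5 (month_end (apply 3% monthly interest)): balance=$0.00 total_interest=$3.00
After 6 (month_end (apply 3% monthly interest)): balance=$0.00 total_interest=$3.00
After 7 (month_end (apply 3% monthly interest)): balance=$0.00 total_interest=$3.00
After 8 (year_end (apply 10% annual interest)): balance=$0.00 total_interest=$3.00
After 9 (month_end (apply 3% monthly interest)): balance=$0.00 total_interest=$3.00
After 10 (year_end (apply 10% annual interest)): balance=$0.00 total_interest=$3.00
After 11 (deposit($100)): balance=$100.00 total_interest=$3.00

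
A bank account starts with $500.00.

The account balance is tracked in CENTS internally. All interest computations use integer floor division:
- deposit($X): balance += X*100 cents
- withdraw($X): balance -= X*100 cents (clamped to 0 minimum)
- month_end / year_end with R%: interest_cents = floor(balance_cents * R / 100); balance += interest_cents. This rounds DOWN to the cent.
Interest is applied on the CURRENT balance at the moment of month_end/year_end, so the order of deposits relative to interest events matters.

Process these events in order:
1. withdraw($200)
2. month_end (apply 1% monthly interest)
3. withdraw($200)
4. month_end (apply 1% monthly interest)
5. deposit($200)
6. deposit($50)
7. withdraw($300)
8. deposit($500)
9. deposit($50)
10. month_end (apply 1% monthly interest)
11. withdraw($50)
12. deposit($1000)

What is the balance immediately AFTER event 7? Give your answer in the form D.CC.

After 1 (withdraw($200)): balance=$300.00 total_interest=$0.00
After 2 (month_end (apply 1% monthly interest)): balance=$303.00 total_interest=$3.00
After 3 (withdraw($200)): balance=$103.00 total_interest=$3.00
After 4 (month_end (apply 1% monthly interest)): balance=$104.03 total_interest=$4.03
After 5 (deposit($200)): balance=$304.03 total_interest=$4.03
After 6 (deposit($50)): balance=$354.03 total_interest=$4.03
After 7 (withdraw($300)): balance=$54.03 total_interest=$4.03

Answer: 54.03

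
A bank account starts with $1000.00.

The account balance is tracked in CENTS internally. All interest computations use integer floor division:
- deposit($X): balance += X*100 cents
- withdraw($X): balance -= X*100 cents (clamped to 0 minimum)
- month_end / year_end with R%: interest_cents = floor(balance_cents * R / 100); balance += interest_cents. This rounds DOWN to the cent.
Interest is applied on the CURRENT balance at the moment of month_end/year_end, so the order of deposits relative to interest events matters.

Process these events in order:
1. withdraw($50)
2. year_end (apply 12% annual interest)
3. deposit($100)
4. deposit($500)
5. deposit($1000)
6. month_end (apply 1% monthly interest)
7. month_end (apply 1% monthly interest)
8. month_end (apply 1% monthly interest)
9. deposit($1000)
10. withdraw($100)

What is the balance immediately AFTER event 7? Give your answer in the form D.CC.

Answer: 2717.54

Derivation:
After 1 (withdraw($50)): balance=$950.00 total_interest=$0.00
After 2 (year_end (apply 12% annual interest)): balance=$1064.00 total_interest=$114.00
After 3 (deposit($100)): balance=$1164.00 total_interest=$114.00
After 4 (deposit($500)): balance=$1664.00 total_interest=$114.00
After 5 (deposit($1000)): balance=$2664.00 total_interest=$114.00
After 6 (month_end (apply 1% monthly interest)): balance=$2690.64 total_interest=$140.64
After 7 (month_end (apply 1% monthly interest)): balance=$2717.54 total_interest=$167.54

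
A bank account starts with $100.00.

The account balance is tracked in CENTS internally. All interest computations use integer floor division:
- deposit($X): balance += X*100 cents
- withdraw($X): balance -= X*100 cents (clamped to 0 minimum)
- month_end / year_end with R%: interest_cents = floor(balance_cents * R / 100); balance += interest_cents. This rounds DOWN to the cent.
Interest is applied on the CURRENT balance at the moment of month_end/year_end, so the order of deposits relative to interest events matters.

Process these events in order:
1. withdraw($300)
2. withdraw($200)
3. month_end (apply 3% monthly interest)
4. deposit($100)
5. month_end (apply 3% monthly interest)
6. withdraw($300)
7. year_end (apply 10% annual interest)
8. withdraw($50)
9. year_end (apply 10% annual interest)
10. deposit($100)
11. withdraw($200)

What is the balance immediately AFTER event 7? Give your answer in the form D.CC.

Answer: 0.00

Derivation:
After 1 (withdraw($300)): balance=$0.00 total_interest=$0.00
After 2 (withdraw($200)): balance=$0.00 total_interest=$0.00
After 3 (month_end (apply 3% monthly interest)): balance=$0.00 total_interest=$0.00
After 4 (deposit($100)): balance=$100.00 total_interest=$0.00
After 5 (month_end (apply 3% monthly interest)): balance=$103.00 total_interest=$3.00
After 6 (withdraw($300)): balance=$0.00 total_interest=$3.00
After 7 (year_end (apply 10% annual interest)): balance=$0.00 total_interest=$3.00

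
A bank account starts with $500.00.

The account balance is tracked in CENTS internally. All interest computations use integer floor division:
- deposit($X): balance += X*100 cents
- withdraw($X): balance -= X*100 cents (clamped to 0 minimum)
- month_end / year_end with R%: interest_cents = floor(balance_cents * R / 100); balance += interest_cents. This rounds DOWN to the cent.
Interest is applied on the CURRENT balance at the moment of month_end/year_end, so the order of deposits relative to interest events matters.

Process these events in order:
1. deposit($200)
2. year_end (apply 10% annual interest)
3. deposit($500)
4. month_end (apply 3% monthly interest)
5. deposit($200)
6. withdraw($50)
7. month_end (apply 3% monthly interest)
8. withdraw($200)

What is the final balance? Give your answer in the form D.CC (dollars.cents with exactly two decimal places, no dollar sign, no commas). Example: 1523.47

After 1 (deposit($200)): balance=$700.00 total_interest=$0.00
After 2 (year_end (apply 10% annual interest)): balance=$770.00 total_interest=$70.00
After 3 (deposit($500)): balance=$1270.00 total_interest=$70.00
After 4 (month_end (apply 3% monthly interest)): balance=$1308.10 total_interest=$108.10
After 5 (deposit($200)): balance=$1508.10 total_interest=$108.10
After 6 (withdraw($50)): balance=$1458.10 total_interest=$108.10
After 7 (month_end (apply 3% monthly interest)): balance=$1501.84 total_interest=$151.84
After 8 (withdraw($200)): balance=$1301.84 total_interest=$151.84

Answer: 1301.84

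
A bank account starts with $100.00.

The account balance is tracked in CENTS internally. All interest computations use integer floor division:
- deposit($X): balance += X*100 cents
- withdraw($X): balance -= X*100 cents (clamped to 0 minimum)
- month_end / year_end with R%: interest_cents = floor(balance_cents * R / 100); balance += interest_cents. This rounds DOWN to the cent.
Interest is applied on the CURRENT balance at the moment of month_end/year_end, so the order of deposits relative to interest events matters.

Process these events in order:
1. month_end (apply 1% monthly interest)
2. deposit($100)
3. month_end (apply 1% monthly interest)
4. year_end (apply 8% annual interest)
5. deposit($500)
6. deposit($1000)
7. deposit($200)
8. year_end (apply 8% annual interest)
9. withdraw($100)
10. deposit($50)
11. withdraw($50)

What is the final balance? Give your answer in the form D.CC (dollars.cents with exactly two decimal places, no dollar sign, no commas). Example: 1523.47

Answer: 1972.79

Derivation:
After 1 (month_end (apply 1% monthly interest)): balance=$101.00 total_interest=$1.00
After 2 (deposit($100)): balance=$201.00 total_interest=$1.00
After 3 (month_end (apply 1% monthly interest)): balance=$203.01 total_interest=$3.01
After 4 (year_end (apply 8% annual interest)): balance=$219.25 total_interest=$19.25
After 5 (deposit($500)): balance=$719.25 total_interest=$19.25
After 6 (deposit($1000)): balance=$1719.25 total_interest=$19.25
After 7 (deposit($200)): balance=$1919.25 total_interest=$19.25
After 8 (year_end (apply 8% annual interest)): balance=$2072.79 total_interest=$172.79
After 9 (withdraw($100)): balance=$1972.79 total_interest=$172.79
After 10 (deposit($50)): balance=$2022.79 total_interest=$172.79
After 11 (withdraw($50)): balance=$1972.79 total_interest=$172.79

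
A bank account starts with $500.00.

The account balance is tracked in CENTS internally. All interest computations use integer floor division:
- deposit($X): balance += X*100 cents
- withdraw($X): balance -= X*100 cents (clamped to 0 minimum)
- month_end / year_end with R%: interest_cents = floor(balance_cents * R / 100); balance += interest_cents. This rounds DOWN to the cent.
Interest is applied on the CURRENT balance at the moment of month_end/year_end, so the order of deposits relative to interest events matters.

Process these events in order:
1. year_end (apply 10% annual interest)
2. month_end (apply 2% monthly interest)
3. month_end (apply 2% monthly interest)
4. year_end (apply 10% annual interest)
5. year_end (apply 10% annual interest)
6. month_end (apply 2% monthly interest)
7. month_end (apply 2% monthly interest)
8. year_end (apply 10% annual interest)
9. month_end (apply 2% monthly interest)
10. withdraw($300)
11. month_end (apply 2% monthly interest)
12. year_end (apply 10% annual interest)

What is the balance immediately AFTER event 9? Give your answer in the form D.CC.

Answer: 808.21

Derivation:
After 1 (year_end (apply 10% annual interest)): balance=$550.00 total_interest=$50.00
After 2 (month_end (apply 2% monthly interest)): balance=$561.00 total_interest=$61.00
After 3 (month_end (apply 2% monthly interest)): balance=$572.22 total_interest=$72.22
After 4 (year_end (apply 10% annual interest)): balance=$629.44 total_interest=$129.44
After 5 (year_end (apply 10% annual interest)): balance=$692.38 total_interest=$192.38
After 6 (month_end (apply 2% monthly interest)): balance=$706.22 total_interest=$206.22
After 7 (month_end (apply 2% monthly interest)): balance=$720.34 total_interest=$220.34
After 8 (year_end (apply 10% annual interest)): balance=$792.37 total_interest=$292.37
After 9 (month_end (apply 2% monthly interest)): balance=$808.21 total_interest=$308.21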